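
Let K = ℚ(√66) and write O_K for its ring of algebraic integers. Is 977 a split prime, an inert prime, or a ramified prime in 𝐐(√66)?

d = 66 ≡ 2 (mod 4), so O_K = ℤ[√66] and disc(K) = 4d = 264.
977 ∤ 264, so 977 is unramified.
Compute (66/977) via Euler: 66^((977-1)/2) mod 977 = 976, so (66/977) = -1.
(66/977) = -1, so 977 is inert.

p is inert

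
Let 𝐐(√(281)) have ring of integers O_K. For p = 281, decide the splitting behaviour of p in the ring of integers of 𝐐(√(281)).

p ramifies

d = 281 ≡ 1 (mod 4), so O_K = ℤ[(1+√281)/2] and disc(K) = d = 281.
disc(K) = 281 = 281·1, so p = 281 is ramified.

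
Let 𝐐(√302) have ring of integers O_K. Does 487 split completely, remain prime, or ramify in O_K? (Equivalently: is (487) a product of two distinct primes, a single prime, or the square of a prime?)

inert — (487) stays prime in O_K

Since 302 ≢ 1 mod 4, the ring of integers is ℤ[√302] with discriminant 4·302 = 1208.
487 ∤ 1208, so 487 is unramified.
Legendre symbol by Euler's criterion: (302/487) ≡ 302^243 ≡ 486 (mod 487), i.e. (302/487) = -1.
d is a non-residue mod p, hence 487 remains inert in O_K.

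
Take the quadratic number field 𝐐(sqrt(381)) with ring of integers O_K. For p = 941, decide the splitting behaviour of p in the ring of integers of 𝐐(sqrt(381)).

Since 381 ≡ 1 mod 4, the ring of integers is ℤ[(1+√381)/2] with discriminant 381.
Since gcd(941, 381) = 1 the prime 941 does not ramify.
Legendre symbol by Euler's criterion: (381/941) ≡ 381^470 ≡ 940 (mod 941), i.e. (381/941) = -1.
Legendre symbol -1 ⇒ 941 is inert.

p is inert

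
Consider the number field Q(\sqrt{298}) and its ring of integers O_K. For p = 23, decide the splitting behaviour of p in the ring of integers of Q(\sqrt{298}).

Since 298 ≢ 1 mod 4, the ring of integers is ℤ[√298] with discriminant 4·298 = 1192.
23 ∤ 1192, so 23 is unramified.
(298/23) = 22^11 mod 23 = 22, giving Legendre symbol -1.
d is a non-residue mod p, hence 23 remains inert in O_K.

inert — (23) stays prime in O_K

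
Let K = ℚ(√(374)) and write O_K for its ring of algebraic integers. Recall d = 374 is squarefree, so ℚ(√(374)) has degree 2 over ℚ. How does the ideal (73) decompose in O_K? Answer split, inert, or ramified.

Since 374 ≢ 1 mod 4, the ring of integers is ℤ[√374] with discriminant 4·374 = 1496.
Since gcd(73, 1496) = 1 the prime 73 does not ramify.
(374/73) = 9^36 mod 73 = 1, giving Legendre symbol 1.
d is a quadratic residue mod p, hence 73 splits in O_K.

split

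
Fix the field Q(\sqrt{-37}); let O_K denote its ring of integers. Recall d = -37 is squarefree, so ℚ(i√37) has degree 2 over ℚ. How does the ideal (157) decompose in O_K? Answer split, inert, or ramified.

split — (157) = 𝔭₁𝔭₂ with 𝔭₁ ≠ 𝔭₂

Since -37 ≢ 1 mod 4, the ring of integers is ℤ[√-37] with discriminant 4·(-37) = -148.
Since gcd(157, -148) = 1 the prime 157 does not ramify.
Compute (-37/157) via Euler: 120^((157-1)/2) mod 157 = 1, so (-37/157) = 1.
(-37/157) = 1, so 157 splits.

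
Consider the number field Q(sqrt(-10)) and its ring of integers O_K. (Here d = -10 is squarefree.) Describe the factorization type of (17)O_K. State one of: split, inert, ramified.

d = -10 ≡ 2 (mod 4), so O_K = ℤ[√-10] and disc(K) = 4d = -40.
Since gcd(17, -40) = 1 the prime 17 does not ramify.
(-10/17) = 7^8 mod 17 = 16, giving Legendre symbol -1.
Legendre symbol -1 ⇒ 17 is inert.

remains prime (inert)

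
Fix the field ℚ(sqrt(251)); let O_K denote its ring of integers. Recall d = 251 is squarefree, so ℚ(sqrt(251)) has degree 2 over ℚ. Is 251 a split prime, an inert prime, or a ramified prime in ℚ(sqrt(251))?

d = 251 ≡ 3 (mod 4), so O_K = ℤ[√251] and disc(K) = 4d = 1004.
disc(K) = 1004 = 251·4, so p = 251 is ramified.

ramified — (251) = 𝔭²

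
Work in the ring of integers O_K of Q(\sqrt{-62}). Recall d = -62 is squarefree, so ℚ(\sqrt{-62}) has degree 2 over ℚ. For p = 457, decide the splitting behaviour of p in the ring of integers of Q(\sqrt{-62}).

Since -62 ≢ 1 mod 4, the ring of integers is ℤ[√-62] with discriminant 4·(-62) = -248.
disc(K) = -248 is not divisible by 457; 457 is unramified.
Legendre symbol by Euler's criterion: (-62/457) ≡ (-62)^228 ≡ 456 (mod 457), i.e. (-62/457) = -1.
d is a non-residue mod p, hence 457 remains inert in O_K.

inert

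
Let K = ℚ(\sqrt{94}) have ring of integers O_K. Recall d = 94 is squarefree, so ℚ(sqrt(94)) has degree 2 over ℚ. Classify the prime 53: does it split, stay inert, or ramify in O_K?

d = 94 ≡ 2 (mod 4), so O_K = ℤ[√94] and disc(K) = 4d = 376.
Since gcd(53, 376) = 1 the prime 53 does not ramify.
(94/53) = 41^26 mod 53 = 52, giving Legendre symbol -1.
(94/53) = -1, so 53 is inert.

53 remains inert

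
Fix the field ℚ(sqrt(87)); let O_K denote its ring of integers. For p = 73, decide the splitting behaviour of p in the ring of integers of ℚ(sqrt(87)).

p is inert

d = 87 ≡ 3 (mod 4), so O_K = ℤ[√87] and disc(K) = 4d = 348.
Since gcd(73, 348) = 1 the prime 73 does not ramify.
Compute (87/73) via Euler: 14^((73-1)/2) mod 73 = 72, so (87/73) = -1.
d is a non-residue mod p, hence 73 remains inert in O_K.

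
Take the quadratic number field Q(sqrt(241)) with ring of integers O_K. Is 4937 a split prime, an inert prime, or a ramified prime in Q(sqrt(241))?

4937 remains inert

Since 241 ≡ 1 mod 4, the ring of integers is ℤ[(1+√241)/2] with discriminant 241.
4937 ∤ 241, so 4937 is unramified.
Compute (241/4937) via Euler: 241^((4937-1)/2) mod 4937 = 4936, so (241/4937) = -1.
Legendre symbol -1 ⇒ 4937 is inert.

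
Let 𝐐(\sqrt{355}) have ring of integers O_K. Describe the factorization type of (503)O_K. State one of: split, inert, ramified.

p splits

d = 355 ≡ 3 (mod 4), so O_K = ℤ[√355] and disc(K) = 4d = 1420.
Since gcd(503, 1420) = 1 the prime 503 does not ramify.
Euler's criterion: 355^251 mod 503 = 1. Thus (355|503) = 1.
Legendre symbol 1 ⇒ 503 is split.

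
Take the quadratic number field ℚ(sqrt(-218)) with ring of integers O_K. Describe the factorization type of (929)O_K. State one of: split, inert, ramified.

Since -218 ≢ 1 mod 4, the ring of integers is ℤ[√-218] with discriminant 4·(-218) = -872.
Since gcd(929, -872) = 1 the prime 929 does not ramify.
Compute (-218/929) via Euler: 711^((929-1)/2) mod 929 = 928, so (-218/929) = -1.
d is a non-residue mod p, hence 929 remains inert in O_K.

929 remains inert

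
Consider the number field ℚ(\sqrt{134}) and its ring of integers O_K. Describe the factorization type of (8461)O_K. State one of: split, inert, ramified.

d = 134 ≡ 2 (mod 4), so O_K = ℤ[√134] and disc(K) = 4d = 536.
Since gcd(8461, 536) = 1 the prime 8461 does not ramify.
Legendre symbol by Euler's criterion: (134/8461) ≡ 134^4230 ≡ 8460 (mod 8461), i.e. (134/8461) = -1.
d is a non-residue mod p, hence 8461 remains inert in O_K.

inert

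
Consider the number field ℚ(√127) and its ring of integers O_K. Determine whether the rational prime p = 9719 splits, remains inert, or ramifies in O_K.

d = 127 ≡ 3 (mod 4), so O_K = ℤ[√127] and disc(K) = 4d = 508.
9719 ∤ 508, so 9719 is unramified.
Compute (127/9719) via Euler: 127^((9719-1)/2) mod 9719 = 1, so (127/9719) = 1.
Legendre symbol 1 ⇒ 9719 is split.

splits completely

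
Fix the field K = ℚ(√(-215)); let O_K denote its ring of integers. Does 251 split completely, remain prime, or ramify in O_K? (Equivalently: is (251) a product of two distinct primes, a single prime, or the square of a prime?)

splits completely

Since -215 ≡ 1 mod 4, the ring of integers is ℤ[(1+√-215)/2] with discriminant -215.
disc(K) = -215 is not divisible by 251; 251 is unramified.
(-215/251) = 36^125 mod 251 = 1, giving Legendre symbol 1.
(-215/251) = 1, so 251 splits.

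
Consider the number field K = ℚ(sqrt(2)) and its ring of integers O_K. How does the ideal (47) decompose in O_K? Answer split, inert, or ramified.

Since 2 ≢ 1 mod 4, the ring of integers is ℤ[√2] with discriminant 4·2 = 8.
disc(K) = 8 is not divisible by 47; 47 is unramified.
(2/47) = 2^23 mod 47 = 1, giving Legendre symbol 1.
d is a quadratic residue mod p, hence 47 splits in O_K.

split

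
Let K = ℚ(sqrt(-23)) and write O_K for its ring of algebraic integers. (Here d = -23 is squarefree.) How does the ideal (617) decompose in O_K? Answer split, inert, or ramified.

inert

Since -23 ≡ 1 mod 4, the ring of integers is ℤ[(1+√-23)/2] with discriminant -23.
617 ∤ -23, so 617 is unramified.
Euler's criterion: (-23)^308 mod 617 = 616. Thus (-23|617) = -1.
(-23/617) = -1, so 617 is inert.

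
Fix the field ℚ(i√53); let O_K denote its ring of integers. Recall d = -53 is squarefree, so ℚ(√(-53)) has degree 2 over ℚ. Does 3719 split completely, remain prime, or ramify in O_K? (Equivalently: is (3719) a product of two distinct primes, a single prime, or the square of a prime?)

d = -53 ≡ 3 (mod 4), so O_K = ℤ[√-53] and disc(K) = 4d = -212.
disc(K) = -212 is not divisible by 3719; 3719 is unramified.
Euler's criterion: (-53)^1859 mod 3719 = 3718. Thus (-53|3719) = -1.
d is a non-residue mod p, hence 3719 remains inert in O_K.

remains prime (inert)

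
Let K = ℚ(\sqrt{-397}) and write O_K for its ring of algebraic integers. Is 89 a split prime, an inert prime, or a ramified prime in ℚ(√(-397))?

inert — (89) stays prime in O_K

Since -397 ≢ 1 mod 4, the ring of integers is ℤ[√-397] with discriminant 4·(-397) = -1588.
89 ∤ -1588, so 89 is unramified.
Euler's criterion: (-397)^44 mod 89 = 88. Thus (-397|89) = -1.
(-397/89) = -1, so 89 is inert.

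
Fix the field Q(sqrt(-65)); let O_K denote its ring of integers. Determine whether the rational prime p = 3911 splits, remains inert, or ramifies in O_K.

d = -65 ≡ 3 (mod 4), so O_K = ℤ[√-65] and disc(K) = 4d = -260.
3911 ∤ -260, so 3911 is unramified.
(-65/3911) = 3846^1955 mod 3911 = 1, giving Legendre symbol 1.
d is a quadratic residue mod p, hence 3911 splits in O_K.

split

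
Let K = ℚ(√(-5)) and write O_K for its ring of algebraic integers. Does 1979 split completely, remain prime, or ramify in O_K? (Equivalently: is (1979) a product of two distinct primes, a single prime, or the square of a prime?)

1979 remains inert

-5 mod 4 = 3, hence disc K = 4·(-5) = -20 and O_K = ℤ[√-5].
disc(K) = -20 is not divisible by 1979; 1979 is unramified.
Legendre symbol by Euler's criterion: (-5/1979) ≡ (-5)^989 ≡ 1978 (mod 1979), i.e. (-5/1979) = -1.
d is a non-residue mod p, hence 1979 remains inert in O_K.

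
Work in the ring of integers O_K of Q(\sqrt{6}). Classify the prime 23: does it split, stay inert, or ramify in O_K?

split

Since 6 ≢ 1 mod 4, the ring of integers is ℤ[√6] with discriminant 4·6 = 24.
disc(K) = 24 is not divisible by 23; 23 is unramified.
Compute (6/23) via Euler: 6^((23-1)/2) mod 23 = 1, so (6/23) = 1.
(6/23) = 1, so 23 splits.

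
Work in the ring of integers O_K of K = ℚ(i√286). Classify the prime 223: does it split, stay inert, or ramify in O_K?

inert — (223) stays prime in O_K

Since -286 ≢ 1 mod 4, the ring of integers is ℤ[√-286] with discriminant 4·(-286) = -1144.
223 ∤ -1144, so 223 is unramified.
Compute (-286/223) via Euler: 160^((223-1)/2) mod 223 = 222, so (-286/223) = -1.
Legendre symbol -1 ⇒ 223 is inert.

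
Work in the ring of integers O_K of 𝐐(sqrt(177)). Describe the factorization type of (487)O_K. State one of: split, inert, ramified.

d = 177 ≡ 1 (mod 4), so O_K = ℤ[(1+√177)/2] and disc(K) = d = 177.
Since gcd(487, 177) = 1 the prime 487 does not ramify.
(177/487) = 177^243 mod 487 = 1, giving Legendre symbol 1.
Legendre symbol 1 ⇒ 487 is split.

splits completely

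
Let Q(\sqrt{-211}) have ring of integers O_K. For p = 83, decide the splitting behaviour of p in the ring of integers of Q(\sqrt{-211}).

split — (83) = 𝔭₁𝔭₂ with 𝔭₁ ≠ 𝔭₂

-211 mod 4 = 1, hence disc K = -211 and O_K = ℤ[(1+√-211)/2].
83 ∤ -211, so 83 is unramified.
Legendre symbol by Euler's criterion: (-211/83) ≡ (-211)^41 ≡ 1 (mod 83), i.e. (-211/83) = 1.
Legendre symbol 1 ⇒ 83 is split.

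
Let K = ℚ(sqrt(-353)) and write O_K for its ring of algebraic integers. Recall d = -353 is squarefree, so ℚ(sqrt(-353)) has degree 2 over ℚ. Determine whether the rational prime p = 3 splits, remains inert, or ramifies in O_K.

split

-353 mod 4 = 3, hence disc K = 4·(-353) = -1412 and O_K = ℤ[√-353].
3 ∤ -1412, so 3 is unramified.
Compute (-353/3) via Euler: 1^((3-1)/2) mod 3 = 1, so (-353/3) = 1.
d is a quadratic residue mod p, hence 3 splits in O_K.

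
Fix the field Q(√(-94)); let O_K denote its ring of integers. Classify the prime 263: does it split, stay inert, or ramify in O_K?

d = -94 ≡ 2 (mod 4), so O_K = ℤ[√-94] and disc(K) = 4d = -376.
disc(K) = -376 is not divisible by 263; 263 is unramified.
Euler's criterion: (-94)^131 mod 263 = 1. Thus (-94|263) = 1.
(-94/263) = 1, so 263 splits.

p splits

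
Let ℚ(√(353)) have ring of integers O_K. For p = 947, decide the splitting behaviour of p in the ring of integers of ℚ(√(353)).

353 mod 4 = 1, hence disc K = 353 and O_K = ℤ[(1+√353)/2].
Since gcd(947, 353) = 1 the prime 947 does not ramify.
Compute (353/947) via Euler: 353^((947-1)/2) mod 947 = 946, so (353/947) = -1.
(353/947) = -1, so 947 is inert.

inert — (947) stays prime in O_K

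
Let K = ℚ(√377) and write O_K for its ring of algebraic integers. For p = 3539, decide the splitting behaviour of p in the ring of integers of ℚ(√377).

splits completely

377 mod 4 = 1, hence disc K = 377 and O_K = ℤ[(1+√377)/2].
3539 ∤ 377, so 3539 is unramified.
Compute (377/3539) via Euler: 377^((3539-1)/2) mod 3539 = 1, so (377/3539) = 1.
(377/3539) = 1, so 3539 splits.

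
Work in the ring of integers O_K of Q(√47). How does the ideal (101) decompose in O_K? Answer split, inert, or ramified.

d = 47 ≡ 3 (mod 4), so O_K = ℤ[√47] and disc(K) = 4d = 188.
101 ∤ 188, so 101 is unramified.
(47/101) = 47^50 mod 101 = 1, giving Legendre symbol 1.
Legendre symbol 1 ⇒ 101 is split.

p splits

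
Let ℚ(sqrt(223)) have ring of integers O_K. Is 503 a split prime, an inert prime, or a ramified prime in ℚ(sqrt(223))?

223 mod 4 = 3, hence disc K = 4·223 = 892 and O_K = ℤ[√223].
Since gcd(503, 892) = 1 the prime 503 does not ramify.
Legendre symbol by Euler's criterion: (223/503) ≡ 223^251 ≡ 1 (mod 503), i.e. (223/503) = 1.
d is a quadratic residue mod p, hence 503 splits in O_K.

p splits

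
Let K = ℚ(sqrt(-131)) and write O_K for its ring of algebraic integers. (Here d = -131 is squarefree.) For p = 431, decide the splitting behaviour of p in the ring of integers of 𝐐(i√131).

Since -131 ≡ 1 mod 4, the ring of integers is ℤ[(1+√-131)/2] with discriminant -131.
431 ∤ -131, so 431 is unramified.
Legendre symbol by Euler's criterion: (-131/431) ≡ (-131)^215 ≡ 1 (mod 431), i.e. (-131/431) = 1.
Legendre symbol 1 ⇒ 431 is split.

split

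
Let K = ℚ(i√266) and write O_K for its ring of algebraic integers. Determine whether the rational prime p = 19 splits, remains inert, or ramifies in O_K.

Since -266 ≢ 1 mod 4, the ring of integers is ℤ[√-266] with discriminant 4·(-266) = -1064.
19 divides disc(K) = -1064, so 19 ramifies.

ramified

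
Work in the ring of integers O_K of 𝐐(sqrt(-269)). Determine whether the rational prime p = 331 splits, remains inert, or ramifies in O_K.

Since -269 ≢ 1 mod 4, the ring of integers is ℤ[√-269] with discriminant 4·(-269) = -1076.
331 ∤ -1076, so 331 is unramified.
Compute (-269/331) via Euler: 62^((331-1)/2) mod 331 = 330, so (-269/331) = -1.
(-269/331) = -1, so 331 is inert.

331 remains inert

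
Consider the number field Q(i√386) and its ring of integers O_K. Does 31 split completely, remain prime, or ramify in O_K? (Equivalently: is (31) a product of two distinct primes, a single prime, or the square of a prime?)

d = -386 ≡ 2 (mod 4), so O_K = ℤ[√-386] and disc(K) = 4d = -1544.
31 ∤ -1544, so 31 is unramified.
Legendre symbol by Euler's criterion: (-386/31) ≡ (-386)^15 ≡ 30 (mod 31), i.e. (-386/31) = -1.
(-386/31) = -1, so 31 is inert.

p is inert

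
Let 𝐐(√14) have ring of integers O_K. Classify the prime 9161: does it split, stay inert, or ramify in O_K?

9161 remains inert

Since 14 ≢ 1 mod 4, the ring of integers is ℤ[√14] with discriminant 4·14 = 56.
disc(K) = 56 is not divisible by 9161; 9161 is unramified.
Compute (14/9161) via Euler: 14^((9161-1)/2) mod 9161 = 9160, so (14/9161) = -1.
d is a non-residue mod p, hence 9161 remains inert in O_K.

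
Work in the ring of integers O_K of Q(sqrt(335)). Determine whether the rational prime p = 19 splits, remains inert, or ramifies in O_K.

p is inert

335 mod 4 = 3, hence disc K = 4·335 = 1340 and O_K = ℤ[√335].
19 ∤ 1340, so 19 is unramified.
Legendre symbol by Euler's criterion: (335/19) ≡ 335^9 ≡ 18 (mod 19), i.e. (335/19) = -1.
(335/19) = -1, so 19 is inert.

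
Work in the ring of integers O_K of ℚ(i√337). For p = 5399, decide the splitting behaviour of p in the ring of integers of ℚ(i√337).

p is inert

-337 mod 4 = 3, hence disc K = 4·(-337) = -1348 and O_K = ℤ[√-337].
5399 ∤ -1348, so 5399 is unramified.
Compute (-337/5399) via Euler: 5062^((5399-1)/2) mod 5399 = 5398, so (-337/5399) = -1.
d is a non-residue mod p, hence 5399 remains inert in O_K.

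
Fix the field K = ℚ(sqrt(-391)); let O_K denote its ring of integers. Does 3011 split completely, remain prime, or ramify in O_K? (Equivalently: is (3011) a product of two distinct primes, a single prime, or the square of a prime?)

3011 remains inert

d = -391 ≡ 1 (mod 4), so O_K = ℤ[(1+√-391)/2] and disc(K) = d = -391.
disc(K) = -391 is not divisible by 3011; 3011 is unramified.
Euler's criterion: (-391)^1505 mod 3011 = 3010. Thus (-391|3011) = -1.
Legendre symbol -1 ⇒ 3011 is inert.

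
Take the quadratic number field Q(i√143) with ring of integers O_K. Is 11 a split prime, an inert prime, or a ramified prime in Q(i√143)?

d = -143 ≡ 1 (mod 4), so O_K = ℤ[(1+√-143)/2] and disc(K) = d = -143.
11 divides disc(K) = -143, so 11 ramifies.

ramifies in O_K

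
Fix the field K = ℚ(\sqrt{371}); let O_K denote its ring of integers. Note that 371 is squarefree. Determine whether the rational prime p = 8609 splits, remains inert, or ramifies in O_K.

p splits

d = 371 ≡ 3 (mod 4), so O_K = ℤ[√371] and disc(K) = 4d = 1484.
disc(K) = 1484 is not divisible by 8609; 8609 is unramified.
Euler's criterion: 371^4304 mod 8609 = 1. Thus (371|8609) = 1.
(371/8609) = 1, so 8609 splits.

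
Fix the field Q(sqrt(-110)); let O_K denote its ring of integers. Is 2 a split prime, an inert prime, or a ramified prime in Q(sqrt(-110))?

2 is ramified

Since -110 ≢ 1 mod 4, the ring of integers is ℤ[√-110] with discriminant 4·(-110) = -440.
Ramification test: 2 | -440. The prime 2 ramifies in K.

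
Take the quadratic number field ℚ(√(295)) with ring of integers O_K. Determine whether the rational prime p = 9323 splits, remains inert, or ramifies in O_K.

split — (9323) = 𝔭₁𝔭₂ with 𝔭₁ ≠ 𝔭₂

295 mod 4 = 3, hence disc K = 4·295 = 1180 and O_K = ℤ[√295].
9323 ∤ 1180, so 9323 is unramified.
Legendre symbol by Euler's criterion: (295/9323) ≡ 295^4661 ≡ 1 (mod 9323), i.e. (295/9323) = 1.
(295/9323) = 1, so 9323 splits.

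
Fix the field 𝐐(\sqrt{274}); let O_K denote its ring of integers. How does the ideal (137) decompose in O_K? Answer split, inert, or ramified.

ramified

274 mod 4 = 2, hence disc K = 4·274 = 1096 and O_K = ℤ[√274].
Ramification test: 137 | 1096. The prime 137 ramifies in K.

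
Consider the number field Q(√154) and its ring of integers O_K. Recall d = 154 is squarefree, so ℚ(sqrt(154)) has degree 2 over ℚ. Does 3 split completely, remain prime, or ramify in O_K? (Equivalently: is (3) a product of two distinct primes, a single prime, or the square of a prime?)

154 mod 4 = 2, hence disc K = 4·154 = 616 and O_K = ℤ[√154].
3 ∤ 616, so 3 is unramified.
Euler's criterion: 154^1 mod 3 = 1. Thus (154|3) = 1.
(154/3) = 1, so 3 splits.

split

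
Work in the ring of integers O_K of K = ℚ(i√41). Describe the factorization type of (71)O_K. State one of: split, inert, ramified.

Since -41 ≢ 1 mod 4, the ring of integers is ℤ[√-41] with discriminant 4·(-41) = -164.
Since gcd(71, -164) = 1 the prime 71 does not ramify.
Legendre symbol by Euler's criterion: (-41/71) ≡ (-41)^35 ≡ 1 (mod 71), i.e. (-41/71) = 1.
d is a quadratic residue mod p, hence 71 splits in O_K.

split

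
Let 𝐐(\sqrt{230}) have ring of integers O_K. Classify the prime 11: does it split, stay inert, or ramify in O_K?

inert

Since 230 ≢ 1 mod 4, the ring of integers is ℤ[√230] with discriminant 4·230 = 920.
11 ∤ 920, so 11 is unramified.
(230/11) = 10^5 mod 11 = 10, giving Legendre symbol -1.
Legendre symbol -1 ⇒ 11 is inert.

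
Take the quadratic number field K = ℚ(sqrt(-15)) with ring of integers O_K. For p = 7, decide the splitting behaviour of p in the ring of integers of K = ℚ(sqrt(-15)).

Since -15 ≡ 1 mod 4, the ring of integers is ℤ[(1+√-15)/2] with discriminant -15.
disc(K) = -15 is not divisible by 7; 7 is unramified.
(-15/7) = 6^3 mod 7 = 6, giving Legendre symbol -1.
d is a non-residue mod p, hence 7 remains inert in O_K.

inert — (7) stays prime in O_K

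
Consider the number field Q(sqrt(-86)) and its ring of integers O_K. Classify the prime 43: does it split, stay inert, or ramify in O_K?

43 is ramified

d = -86 ≡ 2 (mod 4), so O_K = ℤ[√-86] and disc(K) = 4d = -344.
disc(K) = -344 = 43·(-8), so p = 43 is ramified.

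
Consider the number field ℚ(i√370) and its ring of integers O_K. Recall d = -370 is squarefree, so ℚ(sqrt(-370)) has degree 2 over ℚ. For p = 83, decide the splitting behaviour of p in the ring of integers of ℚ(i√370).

remains prime (inert)

Since -370 ≢ 1 mod 4, the ring of integers is ℤ[√-370] with discriminant 4·(-370) = -1480.
83 ∤ -1480, so 83 is unramified.
Compute (-370/83) via Euler: 45^((83-1)/2) mod 83 = 82, so (-370/83) = -1.
Legendre symbol -1 ⇒ 83 is inert.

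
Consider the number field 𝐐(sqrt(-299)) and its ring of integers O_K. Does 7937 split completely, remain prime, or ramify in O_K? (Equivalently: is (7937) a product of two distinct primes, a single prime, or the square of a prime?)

d = -299 ≡ 1 (mod 4), so O_K = ℤ[(1+√-299)/2] and disc(K) = d = -299.
disc(K) = -299 is not divisible by 7937; 7937 is unramified.
Legendre symbol by Euler's criterion: (-299/7937) ≡ (-299)^3968 ≡ 7936 (mod 7937), i.e. (-299/7937) = -1.
d is a non-residue mod p, hence 7937 remains inert in O_K.

p is inert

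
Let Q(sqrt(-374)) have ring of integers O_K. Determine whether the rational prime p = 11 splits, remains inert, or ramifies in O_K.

Since -374 ≢ 1 mod 4, the ring of integers is ℤ[√-374] with discriminant 4·(-374) = -1496.
Ramification test: 11 | -1496. The prime 11 ramifies in K.

ramifies in O_K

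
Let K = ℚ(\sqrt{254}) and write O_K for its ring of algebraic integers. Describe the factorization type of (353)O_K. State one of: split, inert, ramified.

split

d = 254 ≡ 2 (mod 4), so O_K = ℤ[√254] and disc(K) = 4d = 1016.
disc(K) = 1016 is not divisible by 353; 353 is unramified.
Euler's criterion: 254^176 mod 353 = 1. Thus (254|353) = 1.
(254/353) = 1, so 353 splits.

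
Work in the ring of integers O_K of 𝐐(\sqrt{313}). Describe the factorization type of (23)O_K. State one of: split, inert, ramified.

313 mod 4 = 1, hence disc K = 313 and O_K = ℤ[(1+√313)/2].
disc(K) = 313 is not divisible by 23; 23 is unramified.
(313/23) = 14^11 mod 23 = 22, giving Legendre symbol -1.
d is a non-residue mod p, hence 23 remains inert in O_K.

remains prime (inert)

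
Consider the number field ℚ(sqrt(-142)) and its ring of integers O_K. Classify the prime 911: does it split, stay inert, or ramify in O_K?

d = -142 ≡ 2 (mod 4), so O_K = ℤ[√-142] and disc(K) = 4d = -568.
911 ∤ -568, so 911 is unramified.
Compute (-142/911) via Euler: 769^((911-1)/2) mod 911 = 910, so (-142/911) = -1.
Legendre symbol -1 ⇒ 911 is inert.

911 remains inert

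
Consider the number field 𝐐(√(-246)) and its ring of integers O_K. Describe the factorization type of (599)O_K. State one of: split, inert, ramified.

d = -246 ≡ 2 (mod 4), so O_K = ℤ[√-246] and disc(K) = 4d = -984.
599 ∤ -984, so 599 is unramified.
Compute (-246/599) via Euler: 353^((599-1)/2) mod 599 = 598, so (-246/599) = -1.
Legendre symbol -1 ⇒ 599 is inert.

remains prime (inert)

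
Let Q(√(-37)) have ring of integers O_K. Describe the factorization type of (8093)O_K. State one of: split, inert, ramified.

8093 splits in O_K

-37 mod 4 = 3, hence disc K = 4·(-37) = -148 and O_K = ℤ[√-37].
8093 ∤ -148, so 8093 is unramified.
Euler's criterion: (-37)^4046 mod 8093 = 1. Thus (-37|8093) = 1.
Legendre symbol 1 ⇒ 8093 is split.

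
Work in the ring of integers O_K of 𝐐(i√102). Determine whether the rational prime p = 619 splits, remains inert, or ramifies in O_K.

p splits

-102 mod 4 = 2, hence disc K = 4·(-102) = -408 and O_K = ℤ[√-102].
disc(K) = -408 is not divisible by 619; 619 is unramified.
Legendre symbol by Euler's criterion: (-102/619) ≡ (-102)^309 ≡ 1 (mod 619), i.e. (-102/619) = 1.
Legendre symbol 1 ⇒ 619 is split.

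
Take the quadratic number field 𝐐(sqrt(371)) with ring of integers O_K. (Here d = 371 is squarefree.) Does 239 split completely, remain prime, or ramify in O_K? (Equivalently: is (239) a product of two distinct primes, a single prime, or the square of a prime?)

Since 371 ≢ 1 mod 4, the ring of integers is ℤ[√371] with discriminant 4·371 = 1484.
239 ∤ 1484, so 239 is unramified.
Legendre symbol by Euler's criterion: (371/239) ≡ 371^119 ≡ 1 (mod 239), i.e. (371/239) = 1.
Legendre symbol 1 ⇒ 239 is split.

split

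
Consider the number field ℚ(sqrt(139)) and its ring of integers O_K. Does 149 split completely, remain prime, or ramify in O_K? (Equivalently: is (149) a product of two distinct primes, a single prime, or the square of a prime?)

139 mod 4 = 3, hence disc K = 4·139 = 556 and O_K = ℤ[√139].
149 ∤ 556, so 149 is unramified.
(139/149) = 139^74 mod 149 = 148, giving Legendre symbol -1.
(139/149) = -1, so 149 is inert.

inert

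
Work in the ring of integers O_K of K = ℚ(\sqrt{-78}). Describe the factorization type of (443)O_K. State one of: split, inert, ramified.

443 splits in O_K

d = -78 ≡ 2 (mod 4), so O_K = ℤ[√-78] and disc(K) = 4d = -312.
443 ∤ -312, so 443 is unramified.
Legendre symbol by Euler's criterion: (-78/443) ≡ (-78)^221 ≡ 1 (mod 443), i.e. (-78/443) = 1.
(-78/443) = 1, so 443 splits.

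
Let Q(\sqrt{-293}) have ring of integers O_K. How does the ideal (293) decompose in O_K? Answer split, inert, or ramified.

d = -293 ≡ 3 (mod 4), so O_K = ℤ[√-293] and disc(K) = 4d = -1172.
293 divides disc(K) = -1172, so 293 ramifies.

ramified — (293) = 𝔭²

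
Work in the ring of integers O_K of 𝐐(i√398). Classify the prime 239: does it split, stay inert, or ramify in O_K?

split — (239) = 𝔭₁𝔭₂ with 𝔭₁ ≠ 𝔭₂

d = -398 ≡ 2 (mod 4), so O_K = ℤ[√-398] and disc(K) = 4d = -1592.
Since gcd(239, -1592) = 1 the prime 239 does not ramify.
Legendre symbol by Euler's criterion: (-398/239) ≡ (-398)^119 ≡ 1 (mod 239), i.e. (-398/239) = 1.
Legendre symbol 1 ⇒ 239 is split.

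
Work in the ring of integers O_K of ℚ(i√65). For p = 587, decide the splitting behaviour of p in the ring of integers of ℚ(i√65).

-65 mod 4 = 3, hence disc K = 4·(-65) = -260 and O_K = ℤ[√-65].
disc(K) = -260 is not divisible by 587; 587 is unramified.
Euler's criterion: (-65)^293 mod 587 = 586. Thus (-65|587) = -1.
d is a non-residue mod p, hence 587 remains inert in O_K.

inert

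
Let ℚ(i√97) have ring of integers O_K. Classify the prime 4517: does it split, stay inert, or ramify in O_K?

Since -97 ≢ 1 mod 4, the ring of integers is ℤ[√-97] with discriminant 4·(-97) = -388.
4517 ∤ -388, so 4517 is unramified.
Legendre symbol by Euler's criterion: (-97/4517) ≡ (-97)^2258 ≡ 4516 (mod 4517), i.e. (-97/4517) = -1.
d is a non-residue mod p, hence 4517 remains inert in O_K.

remains prime (inert)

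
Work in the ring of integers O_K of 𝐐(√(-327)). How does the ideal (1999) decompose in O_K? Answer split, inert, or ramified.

inert

Since -327 ≡ 1 mod 4, the ring of integers is ℤ[(1+√-327)/2] with discriminant -327.
disc(K) = -327 is not divisible by 1999; 1999 is unramified.
(-327/1999) = 1672^999 mod 1999 = 1998, giving Legendre symbol -1.
d is a non-residue mod p, hence 1999 remains inert in O_K.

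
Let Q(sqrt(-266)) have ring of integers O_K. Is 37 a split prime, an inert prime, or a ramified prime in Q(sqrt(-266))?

d = -266 ≡ 2 (mod 4), so O_K = ℤ[√-266] and disc(K) = 4d = -1064.
Since gcd(37, -1064) = 1 the prime 37 does not ramify.
Euler's criterion: (-266)^18 mod 37 = 1. Thus (-266|37) = 1.
(-266/37) = 1, so 37 splits.

p splits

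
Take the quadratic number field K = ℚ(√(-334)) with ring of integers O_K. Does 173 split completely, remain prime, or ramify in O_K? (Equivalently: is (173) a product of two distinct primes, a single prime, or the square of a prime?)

Since -334 ≢ 1 mod 4, the ring of integers is ℤ[√-334] with discriminant 4·(-334) = -1336.
Since gcd(173, -1336) = 1 the prime 173 does not ramify.
Legendre symbol by Euler's criterion: (-334/173) ≡ (-334)^86 ≡ 172 (mod 173), i.e. (-334/173) = -1.
Legendre symbol -1 ⇒ 173 is inert.

inert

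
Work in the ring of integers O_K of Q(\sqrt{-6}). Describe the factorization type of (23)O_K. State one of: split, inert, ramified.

-6 mod 4 = 2, hence disc K = 4·(-6) = -24 and O_K = ℤ[√-6].
disc(K) = -24 is not divisible by 23; 23 is unramified.
Compute (-6/23) via Euler: 17^((23-1)/2) mod 23 = 22, so (-6/23) = -1.
Legendre symbol -1 ⇒ 23 is inert.

23 remains inert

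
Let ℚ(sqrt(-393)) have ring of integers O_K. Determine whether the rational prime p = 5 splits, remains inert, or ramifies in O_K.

-393 mod 4 = 3, hence disc K = 4·(-393) = -1572 and O_K = ℤ[√-393].
disc(K) = -1572 is not divisible by 5; 5 is unramified.
Compute (-393/5) via Euler: 2^((5-1)/2) mod 5 = 4, so (-393/5) = -1.
d is a non-residue mod p, hence 5 remains inert in O_K.

inert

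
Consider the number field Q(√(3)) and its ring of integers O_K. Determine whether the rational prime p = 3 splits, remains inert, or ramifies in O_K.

d = 3 ≡ 3 (mod 4), so O_K = ℤ[√3] and disc(K) = 4d = 12.
3 divides disc(K) = 12, so 3 ramifies.

ramified — (3) = 𝔭²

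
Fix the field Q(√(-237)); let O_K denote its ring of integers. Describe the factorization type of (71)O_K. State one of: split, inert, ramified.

inert — (71) stays prime in O_K

-237 mod 4 = 3, hence disc K = 4·(-237) = -948 and O_K = ℤ[√-237].
Since gcd(71, -948) = 1 the prime 71 does not ramify.
Compute (-237/71) via Euler: 47^((71-1)/2) mod 71 = 70, so (-237/71) = -1.
(-237/71) = -1, so 71 is inert.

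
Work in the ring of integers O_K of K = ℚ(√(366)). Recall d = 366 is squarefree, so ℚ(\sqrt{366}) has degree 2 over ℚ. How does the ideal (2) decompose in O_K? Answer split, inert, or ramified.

366 mod 4 = 2, hence disc K = 4·366 = 1464 and O_K = ℤ[√366].
2 divides disc(K) = 1464, so 2 ramifies.

ramifies in O_K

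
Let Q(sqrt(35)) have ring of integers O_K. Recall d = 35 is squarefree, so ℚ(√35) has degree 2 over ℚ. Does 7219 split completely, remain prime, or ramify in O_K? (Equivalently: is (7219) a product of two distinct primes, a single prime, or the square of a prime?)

d = 35 ≡ 3 (mod 4), so O_K = ℤ[√35] and disc(K) = 4d = 140.
disc(K) = 140 is not divisible by 7219; 7219 is unramified.
Euler's criterion: 35^3609 mod 7219 = 7218. Thus (35|7219) = -1.
(35/7219) = -1, so 7219 is inert.

7219 remains inert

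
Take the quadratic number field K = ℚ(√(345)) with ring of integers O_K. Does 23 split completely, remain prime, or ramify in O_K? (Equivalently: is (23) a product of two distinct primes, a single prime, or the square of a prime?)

345 mod 4 = 1, hence disc K = 345 and O_K = ℤ[(1+√345)/2].
23 divides disc(K) = 345, so 23 ramifies.

23 is ramified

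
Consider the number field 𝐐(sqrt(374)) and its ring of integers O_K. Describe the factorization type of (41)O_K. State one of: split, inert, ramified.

splits completely

d = 374 ≡ 2 (mod 4), so O_K = ℤ[√374] and disc(K) = 4d = 1496.
41 ∤ 1496, so 41 is unramified.
(374/41) = 5^20 mod 41 = 1, giving Legendre symbol 1.
d is a quadratic residue mod p, hence 41 splits in O_K.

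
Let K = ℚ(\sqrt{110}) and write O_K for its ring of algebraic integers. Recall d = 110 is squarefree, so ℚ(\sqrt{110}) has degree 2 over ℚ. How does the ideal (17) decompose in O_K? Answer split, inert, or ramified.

110 mod 4 = 2, hence disc K = 4·110 = 440 and O_K = ℤ[√110].
Since gcd(17, 440) = 1 the prime 17 does not ramify.
Compute (110/17) via Euler: 8^((17-1)/2) mod 17 = 1, so (110/17) = 1.
d is a quadratic residue mod p, hence 17 splits in O_K.

17 splits in O_K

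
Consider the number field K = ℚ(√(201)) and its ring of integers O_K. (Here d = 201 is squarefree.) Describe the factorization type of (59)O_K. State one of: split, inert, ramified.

remains prime (inert)

Since 201 ≡ 1 mod 4, the ring of integers is ℤ[(1+√201)/2] with discriminant 201.
disc(K) = 201 is not divisible by 59; 59 is unramified.
Euler's criterion: 201^29 mod 59 = 58. Thus (201|59) = -1.
d is a non-residue mod p, hence 59 remains inert in O_K.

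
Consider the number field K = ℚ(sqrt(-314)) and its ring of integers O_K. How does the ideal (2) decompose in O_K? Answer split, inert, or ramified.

-314 mod 4 = 2, hence disc K = 4·(-314) = -1256 and O_K = ℤ[√-314].
Ramification test: 2 | -1256. The prime 2 ramifies in K.

ramified — (2) = 𝔭²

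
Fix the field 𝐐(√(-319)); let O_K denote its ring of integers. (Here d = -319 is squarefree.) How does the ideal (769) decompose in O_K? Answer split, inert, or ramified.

-319 mod 4 = 1, hence disc K = -319 and O_K = ℤ[(1+√-319)/2].
769 ∤ -319, so 769 is unramified.
Compute (-319/769) via Euler: 450^((769-1)/2) mod 769 = 1, so (-319/769) = 1.
(-319/769) = 1, so 769 splits.

splits completely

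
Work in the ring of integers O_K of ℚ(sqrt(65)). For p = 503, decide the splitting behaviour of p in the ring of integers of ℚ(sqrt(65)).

d = 65 ≡ 1 (mod 4), so O_K = ℤ[(1+√65)/2] and disc(K) = d = 65.
Since gcd(503, 65) = 1 the prime 503 does not ramify.
Legendre symbol by Euler's criterion: (65/503) ≡ 65^251 ≡ 502 (mod 503), i.e. (65/503) = -1.
Legendre symbol -1 ⇒ 503 is inert.

503 remains inert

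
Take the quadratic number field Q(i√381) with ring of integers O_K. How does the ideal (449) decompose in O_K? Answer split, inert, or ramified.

-381 mod 4 = 3, hence disc K = 4·(-381) = -1524 and O_K = ℤ[√-381].
disc(K) = -1524 is not divisible by 449; 449 is unramified.
Legendre symbol by Euler's criterion: (-381/449) ≡ (-381)^224 ≡ 448 (mod 449), i.e. (-381/449) = -1.
Legendre symbol -1 ⇒ 449 is inert.

remains prime (inert)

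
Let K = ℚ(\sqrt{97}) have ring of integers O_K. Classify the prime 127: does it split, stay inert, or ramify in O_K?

127 remains inert

d = 97 ≡ 1 (mod 4), so O_K = ℤ[(1+√97)/2] and disc(K) = d = 97.
127 ∤ 97, so 127 is unramified.
(97/127) = 97^63 mod 127 = 126, giving Legendre symbol -1.
d is a non-residue mod p, hence 127 remains inert in O_K.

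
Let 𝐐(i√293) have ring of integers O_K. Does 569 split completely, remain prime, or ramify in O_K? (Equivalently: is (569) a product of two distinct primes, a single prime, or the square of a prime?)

Since -293 ≢ 1 mod 4, the ring of integers is ℤ[√-293] with discriminant 4·(-293) = -1172.
disc(K) = -1172 is not divisible by 569; 569 is unramified.
Compute (-293/569) via Euler: 276^((569-1)/2) mod 569 = 1, so (-293/569) = 1.
(-293/569) = 1, so 569 splits.

split — (569) = 𝔭₁𝔭₂ with 𝔭₁ ≠ 𝔭₂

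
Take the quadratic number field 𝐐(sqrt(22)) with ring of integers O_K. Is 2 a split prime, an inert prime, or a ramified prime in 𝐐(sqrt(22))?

ramified — (2) = 𝔭²

Since 22 ≢ 1 mod 4, the ring of integers is ℤ[√22] with discriminant 4·22 = 88.
2 divides disc(K) = 88, so 2 ramifies.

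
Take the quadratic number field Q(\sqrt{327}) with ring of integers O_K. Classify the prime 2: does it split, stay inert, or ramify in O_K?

ramified — (2) = 𝔭²

327 mod 4 = 3, hence disc K = 4·327 = 1308 and O_K = ℤ[√327].
disc(K) = 1308 = 2·654, so p = 2 is ramified.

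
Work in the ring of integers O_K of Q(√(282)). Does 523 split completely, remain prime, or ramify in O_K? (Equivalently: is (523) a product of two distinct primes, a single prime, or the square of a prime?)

d = 282 ≡ 2 (mod 4), so O_K = ℤ[√282] and disc(K) = 4d = 1128.
Since gcd(523, 1128) = 1 the prime 523 does not ramify.
Legendre symbol by Euler's criterion: (282/523) ≡ 282^261 ≡ 522 (mod 523), i.e. (282/523) = -1.
(282/523) = -1, so 523 is inert.

inert — (523) stays prime in O_K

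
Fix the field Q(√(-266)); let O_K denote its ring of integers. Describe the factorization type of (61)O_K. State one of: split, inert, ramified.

d = -266 ≡ 2 (mod 4), so O_K = ℤ[√-266] and disc(K) = 4d = -1064.
61 ∤ -1064, so 61 is unramified.
Euler's criterion: (-266)^30 mod 61 = 1. Thus (-266|61) = 1.
Legendre symbol 1 ⇒ 61 is split.

p splits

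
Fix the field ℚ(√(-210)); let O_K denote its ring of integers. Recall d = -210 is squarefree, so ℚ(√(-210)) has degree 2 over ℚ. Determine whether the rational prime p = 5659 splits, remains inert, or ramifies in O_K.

inert

-210 mod 4 = 2, hence disc K = 4·(-210) = -840 and O_K = ℤ[√-210].
5659 ∤ -840, so 5659 is unramified.
(-210/5659) = 5449^2829 mod 5659 = 5658, giving Legendre symbol -1.
d is a non-residue mod p, hence 5659 remains inert in O_K.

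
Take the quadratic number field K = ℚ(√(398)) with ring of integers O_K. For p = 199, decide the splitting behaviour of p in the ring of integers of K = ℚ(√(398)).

d = 398 ≡ 2 (mod 4), so O_K = ℤ[√398] and disc(K) = 4d = 1592.
Ramification test: 199 | 1592. The prime 199 ramifies in K.

ramifies in O_K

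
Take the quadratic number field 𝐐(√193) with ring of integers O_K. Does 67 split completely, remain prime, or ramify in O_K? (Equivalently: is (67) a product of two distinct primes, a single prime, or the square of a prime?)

split — (67) = 𝔭₁𝔭₂ with 𝔭₁ ≠ 𝔭₂

Since 193 ≡ 1 mod 4, the ring of integers is ℤ[(1+√193)/2] with discriminant 193.
Since gcd(67, 193) = 1 the prime 67 does not ramify.
Legendre symbol by Euler's criterion: (193/67) ≡ 193^33 ≡ 1 (mod 67), i.e. (193/67) = 1.
Legendre symbol 1 ⇒ 67 is split.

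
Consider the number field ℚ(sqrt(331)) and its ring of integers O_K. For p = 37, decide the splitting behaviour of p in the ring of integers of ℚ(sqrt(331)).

remains prime (inert)

d = 331 ≡ 3 (mod 4), so O_K = ℤ[√331] and disc(K) = 4d = 1324.
Since gcd(37, 1324) = 1 the prime 37 does not ramify.
Legendre symbol by Euler's criterion: (331/37) ≡ 331^18 ≡ 36 (mod 37), i.e. (331/37) = -1.
d is a non-residue mod p, hence 37 remains inert in O_K.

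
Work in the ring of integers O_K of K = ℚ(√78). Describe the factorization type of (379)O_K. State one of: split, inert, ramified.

Since 78 ≢ 1 mod 4, the ring of integers is ℤ[√78] with discriminant 4·78 = 312.
disc(K) = 312 is not divisible by 379; 379 is unramified.
Compute (78/379) via Euler: 78^((379-1)/2) mod 379 = 378, so (78/379) = -1.
d is a non-residue mod p, hence 379 remains inert in O_K.

p is inert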